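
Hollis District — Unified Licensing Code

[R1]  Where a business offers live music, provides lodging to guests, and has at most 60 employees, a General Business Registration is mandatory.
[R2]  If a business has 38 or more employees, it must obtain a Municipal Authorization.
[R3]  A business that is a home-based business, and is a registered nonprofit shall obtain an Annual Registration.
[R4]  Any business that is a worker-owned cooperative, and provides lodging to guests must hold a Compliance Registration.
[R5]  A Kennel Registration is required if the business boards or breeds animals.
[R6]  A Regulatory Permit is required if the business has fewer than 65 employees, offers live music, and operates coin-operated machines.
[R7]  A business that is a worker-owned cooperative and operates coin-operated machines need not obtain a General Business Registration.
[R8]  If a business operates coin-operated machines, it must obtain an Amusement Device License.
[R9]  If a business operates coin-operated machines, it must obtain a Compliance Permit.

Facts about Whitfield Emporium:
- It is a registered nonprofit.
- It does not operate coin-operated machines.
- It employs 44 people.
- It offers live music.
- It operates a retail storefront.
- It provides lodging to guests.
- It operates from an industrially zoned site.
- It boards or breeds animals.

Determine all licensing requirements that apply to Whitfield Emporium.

[R1] offers live music; provides lodging to guests; employees 44 ≤ 60 → General Business Registration required.
[R2] employees 44 ≥ 38 → Municipal Authorization required.
[R3] operates from an industrially zoned site (not: is a home-based business); is a registered nonprofit → Annual Registration not required.
[R4] is a registered nonprofit (not: is a worker-owned cooperative); provides lodging to guests → Compliance Registration not required.
[R5] boards or breeds animals → Kennel Registration required.
[R6] employees 44 < 65; offers live music; does not operate coin-operated machines → Regulatory Permit not required.
[R7] is a registered nonprofit (not: is a worker-owned cooperative); does not operate coin-operated machines → General Business Registration exemption does not apply.
[R8] does not operate coin-operated machines → Amusement Device License not required.
[R9] does not operate coin-operated machines → Compliance Permit not required.

General Business Registration, Kennel Registration, Municipal Authorization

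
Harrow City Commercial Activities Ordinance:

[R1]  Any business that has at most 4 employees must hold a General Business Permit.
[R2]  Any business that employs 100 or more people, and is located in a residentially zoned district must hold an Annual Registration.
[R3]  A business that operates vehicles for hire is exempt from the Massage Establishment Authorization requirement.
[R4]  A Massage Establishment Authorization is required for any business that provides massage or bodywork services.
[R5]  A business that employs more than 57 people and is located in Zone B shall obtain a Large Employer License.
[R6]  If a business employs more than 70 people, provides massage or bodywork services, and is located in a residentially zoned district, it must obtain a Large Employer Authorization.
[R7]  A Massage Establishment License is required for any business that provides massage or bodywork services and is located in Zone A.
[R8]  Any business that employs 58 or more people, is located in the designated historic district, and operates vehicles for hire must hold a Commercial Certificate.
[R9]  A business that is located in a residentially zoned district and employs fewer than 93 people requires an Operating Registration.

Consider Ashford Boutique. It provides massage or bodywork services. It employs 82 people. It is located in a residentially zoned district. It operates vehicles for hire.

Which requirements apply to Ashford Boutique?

Large Employer Authorization, Operating Registration

[R1] employees 82 > 4 → General Business Permit not required.
[R2] employees 82 < 100; is located in a residentially zoned district → Annual Registration not required.
[R3] operates vehicles for hire → exempt from Massage Establishment Authorization.
[R4] provides massage or bodywork services → Massage Establishment Authorization required.
[R5] employees 82 > 57; is located in a residentially zoned district (not: is located in Zone B) → Large Employer License not required.
[R6] employees 82 > 70; provides massage or bodywork services; is located in a residentially zoned district → Large Employer Authorization required.
[R7] provides massage or bodywork services; is located in a residentially zoned district (not: is located in Zone A) → Massage Establishment License not required.
[R8] employees 82 ≥ 58; is located in a residentially zoned district (not: is located in the designated historic district); operates vehicles for hire → Commercial Certificate not required.
[R9] is located in a residentially zoned district; employees 82 < 93 → Operating Registration required.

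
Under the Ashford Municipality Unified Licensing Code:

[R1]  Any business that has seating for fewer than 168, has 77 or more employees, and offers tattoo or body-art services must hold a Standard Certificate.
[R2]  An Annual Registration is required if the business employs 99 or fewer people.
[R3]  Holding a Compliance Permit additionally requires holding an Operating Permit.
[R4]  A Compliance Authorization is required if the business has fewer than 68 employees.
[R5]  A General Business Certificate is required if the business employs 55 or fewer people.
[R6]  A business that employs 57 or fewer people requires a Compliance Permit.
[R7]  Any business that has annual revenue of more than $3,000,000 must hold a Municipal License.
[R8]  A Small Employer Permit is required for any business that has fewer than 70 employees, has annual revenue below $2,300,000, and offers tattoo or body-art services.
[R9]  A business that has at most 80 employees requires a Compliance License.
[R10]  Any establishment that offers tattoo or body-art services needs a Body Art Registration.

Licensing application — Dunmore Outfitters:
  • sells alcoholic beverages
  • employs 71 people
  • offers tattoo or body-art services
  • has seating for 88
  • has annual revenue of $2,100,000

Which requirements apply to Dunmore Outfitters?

[R1] seating 88 < 168; employees 71 < 77; offers tattoo or body-art services → Standard Certificate not required.
[R2] employees 71 ≤ 99 → Annual Registration required.
[R3] Compliance Permit is not required → no effect.
[R4] employees 71 ≥ 68 → Compliance Authorization not required.
[R5] employees 71 > 55 → General Business Certificate not required.
[R6] employees 71 > 57 → Compliance Permit not required.
[R7] revenue $2,100,000 ≤ $3,000,000 → Municipal License not required.
[R8] employees 71 ≥ 70; revenue $2,100,000 < $2,300,000; offers tattoo or body-art services → Small Employer Permit not required.
[R9] employees 71 ≤ 80 → Compliance License required.
[R10] offers tattoo or body-art services → Body Art Registration required.

Annual Registration, Body Art Registration, Compliance License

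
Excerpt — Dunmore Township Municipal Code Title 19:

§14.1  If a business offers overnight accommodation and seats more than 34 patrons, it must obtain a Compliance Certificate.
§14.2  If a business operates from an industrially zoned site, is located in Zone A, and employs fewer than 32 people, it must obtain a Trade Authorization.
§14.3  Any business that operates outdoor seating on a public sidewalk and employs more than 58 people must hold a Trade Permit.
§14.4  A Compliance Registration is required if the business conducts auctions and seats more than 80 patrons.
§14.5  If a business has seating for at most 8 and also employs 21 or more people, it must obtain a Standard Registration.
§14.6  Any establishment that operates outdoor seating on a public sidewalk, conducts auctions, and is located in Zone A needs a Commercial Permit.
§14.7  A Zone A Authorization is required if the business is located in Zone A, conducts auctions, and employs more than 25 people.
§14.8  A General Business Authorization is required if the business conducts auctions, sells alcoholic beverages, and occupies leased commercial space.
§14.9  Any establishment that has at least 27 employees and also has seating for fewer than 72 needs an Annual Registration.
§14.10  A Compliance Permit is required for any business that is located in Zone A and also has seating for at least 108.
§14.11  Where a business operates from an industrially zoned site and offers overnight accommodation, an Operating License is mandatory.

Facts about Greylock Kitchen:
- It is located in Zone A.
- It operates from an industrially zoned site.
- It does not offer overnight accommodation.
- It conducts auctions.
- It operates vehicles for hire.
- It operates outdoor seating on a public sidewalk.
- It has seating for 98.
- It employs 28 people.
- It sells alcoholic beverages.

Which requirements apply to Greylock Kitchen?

§14.1 does not offer overnight accommodation; seating 98 > 34 → Compliance Certificate not required.
§14.2 operates from an industrially zoned site; is located in Zone A; employees 28 < 32 → Trade Authorization required.
§14.3 operates outdoor seating on a public sidewalk; employees 28 ≤ 58 → Trade Permit not required.
§14.4 conducts auctions; seating 98 > 80 → Compliance Registration required.
§14.5 seating 98 > 8; employees 28 ≥ 21 → Standard Registration not required.
§14.6 operates outdoor seating on a public sidewalk; conducts auctions; is located in Zone A → Commercial Permit required.
§14.7 is located in Zone A; conducts auctions; employees 28 > 25 → Zone A Authorization required.
§14.8 conducts auctions; sells alcoholic beverages; operates from an industrially zoned site (not: occupies leased commercial space) → General Business Authorization not required.
§14.9 employees 28 ≥ 27; seating 98 ≥ 72 → Annual Registration not required.
§14.10 is located in Zone A; seating 98 < 108 → Compliance Permit not required.
§14.11 operates from an industrially zoned site; does not offer overnight accommodation → Operating License not required.

Commercial Permit, Compliance Registration, Trade Authorization, Zone A Authorization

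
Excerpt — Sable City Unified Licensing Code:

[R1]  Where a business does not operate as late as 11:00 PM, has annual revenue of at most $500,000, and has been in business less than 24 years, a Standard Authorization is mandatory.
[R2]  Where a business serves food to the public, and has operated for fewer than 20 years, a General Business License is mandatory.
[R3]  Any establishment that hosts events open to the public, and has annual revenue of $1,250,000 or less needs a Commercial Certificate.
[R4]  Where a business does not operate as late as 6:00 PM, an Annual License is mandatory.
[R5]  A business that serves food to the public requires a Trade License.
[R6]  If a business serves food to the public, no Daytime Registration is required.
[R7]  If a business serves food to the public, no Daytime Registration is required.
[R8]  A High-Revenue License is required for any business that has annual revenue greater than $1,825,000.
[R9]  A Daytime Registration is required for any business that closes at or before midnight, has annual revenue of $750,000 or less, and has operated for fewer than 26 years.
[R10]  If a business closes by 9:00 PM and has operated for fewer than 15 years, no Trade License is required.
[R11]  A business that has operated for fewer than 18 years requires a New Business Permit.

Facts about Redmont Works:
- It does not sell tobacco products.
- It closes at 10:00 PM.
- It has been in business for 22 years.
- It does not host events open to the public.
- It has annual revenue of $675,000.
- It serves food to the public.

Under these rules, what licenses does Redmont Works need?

Trade License

[R1] closes 10:00 PM, at/before 11:00 PM; revenue $675,000 > $500,000; years in business 22 < 24 → Standard Authorization not required.
[R2] serves food to the public; years in business 22 ≥ 20 → General Business License not required.
[R3] does not host events open to the public; revenue $675,000 ≤ $1,250,000 → Commercial Certificate not required.
[R4] closes 10:00 PM, after 6:00 PM → Annual License not required.
[R5] serves food to the public → Trade License required.
[R6] serves food to the public → exempt from Daytime Registration.
[R7] serves food to the public → exempt from Daytime Registration.
[R8] revenue $675,000 ≤ $1,825,000 → High-Revenue License not required.
[R9] closes 10:00 PM, at/before midnight; revenue $675,000 ≤ $750,000; years in business 22 < 26 → Daytime Registration required.
[R10] closes 10:00 PM, after 9:00 PM; years in business 22 ≥ 15 → Trade License exemption does not apply.
[R11] years in business 22 ≥ 18 → New Business Permit not required.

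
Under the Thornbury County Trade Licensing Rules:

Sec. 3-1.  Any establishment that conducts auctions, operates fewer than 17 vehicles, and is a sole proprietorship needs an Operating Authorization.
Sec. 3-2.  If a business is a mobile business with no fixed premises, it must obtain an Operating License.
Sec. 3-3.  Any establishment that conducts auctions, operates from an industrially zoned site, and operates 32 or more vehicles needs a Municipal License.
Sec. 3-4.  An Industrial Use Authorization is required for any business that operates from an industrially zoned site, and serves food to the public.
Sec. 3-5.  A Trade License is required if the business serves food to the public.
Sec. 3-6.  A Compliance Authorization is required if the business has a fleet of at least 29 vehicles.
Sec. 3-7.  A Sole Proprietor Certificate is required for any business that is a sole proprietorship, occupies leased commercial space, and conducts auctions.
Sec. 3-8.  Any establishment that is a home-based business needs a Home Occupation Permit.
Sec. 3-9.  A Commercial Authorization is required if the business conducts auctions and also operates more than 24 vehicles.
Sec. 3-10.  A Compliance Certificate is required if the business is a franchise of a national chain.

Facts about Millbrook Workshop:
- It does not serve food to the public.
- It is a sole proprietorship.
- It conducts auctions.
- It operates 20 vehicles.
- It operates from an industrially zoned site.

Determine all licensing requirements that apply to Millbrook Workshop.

Sec. 3-1. conducts auctions; vehicles 20 ≥ 17; is a sole proprietorship → Operating Authorization not required.
Sec. 3-2. operates from an industrially zoned site (not: is a mobile business with no fixed premises) → Operating License not required.
Sec. 3-3. conducts auctions; operates from an industrially zoned site; vehicles 20 < 32 → Municipal License not required.
Sec. 3-4. operates from an industrially zoned site; does not serve food to the public → Industrial Use Authorization not required.
Sec. 3-5. does not serve food to the public → Trade License not required.
Sec. 3-6. vehicles 20 < 29 → Compliance Authorization not required.
Sec. 3-7. is a sole proprietorship; operates from an industrially zoned site (not: occupies leased commercial space); conducts auctions → Sole Proprietor Certificate not required.
Sec. 3-8. operates from an industrially zoned site (not: is a home-based business) → Home Occupation Permit not required.
Sec. 3-9. conducts auctions; vehicles 20 ≤ 24 → Commercial Authorization not required.
Sec. 3-10. is a sole proprietorship (not: is a franchise of a national chain) → Compliance Certificate not required.

None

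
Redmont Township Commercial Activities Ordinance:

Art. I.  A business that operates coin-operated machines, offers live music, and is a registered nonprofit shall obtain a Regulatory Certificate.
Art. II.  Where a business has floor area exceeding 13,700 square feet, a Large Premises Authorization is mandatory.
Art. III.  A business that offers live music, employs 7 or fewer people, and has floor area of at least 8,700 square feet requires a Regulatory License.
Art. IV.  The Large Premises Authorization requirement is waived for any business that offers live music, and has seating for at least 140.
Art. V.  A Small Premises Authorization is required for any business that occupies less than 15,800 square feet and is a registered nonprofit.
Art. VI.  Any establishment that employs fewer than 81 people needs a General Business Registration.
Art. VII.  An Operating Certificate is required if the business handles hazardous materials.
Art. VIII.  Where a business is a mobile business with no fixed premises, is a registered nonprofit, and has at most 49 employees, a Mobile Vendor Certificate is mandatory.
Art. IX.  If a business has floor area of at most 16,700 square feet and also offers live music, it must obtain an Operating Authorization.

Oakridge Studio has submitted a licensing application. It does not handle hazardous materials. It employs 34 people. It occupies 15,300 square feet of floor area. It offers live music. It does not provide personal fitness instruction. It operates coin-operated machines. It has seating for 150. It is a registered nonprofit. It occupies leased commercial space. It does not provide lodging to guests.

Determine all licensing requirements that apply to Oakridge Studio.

Art. I. operates coin-operated machines; offers live music; is a registered nonprofit → Regulatory Certificate required.
Art. II. floor area 15,300 square feet > 13,700 square feet → Large Premises Authorization required.
Art. III. offers live music; employees 34 > 7; floor area 15,300 square feet ≥ 8,700 square feet → Regulatory License not required.
Art. IV. offers live music; seating 150 ≥ 140 → exempt from Large Premises Authorization.
Art. V. floor area 15,300 square feet < 15,800 square feet; is a registered nonprofit → Small Premises Authorization required.
Art. VI. employees 34 < 81 → General Business Registration required.
Art. VII. does not handle hazardous materials → Operating Certificate not required.
Art. VIII. occupies leased commercial space (not: is a mobile business with no fixed premises); is a registered nonprofit; employees 34 ≤ 49 → Mobile Vendor Certificate not required.
Art. IX. floor area 15,300 square feet ≤ 16,700 square feet; offers live music → Operating Authorization required.

General Business Registration, Operating Authorization, Regulatory Certificate, Small Premises Authorization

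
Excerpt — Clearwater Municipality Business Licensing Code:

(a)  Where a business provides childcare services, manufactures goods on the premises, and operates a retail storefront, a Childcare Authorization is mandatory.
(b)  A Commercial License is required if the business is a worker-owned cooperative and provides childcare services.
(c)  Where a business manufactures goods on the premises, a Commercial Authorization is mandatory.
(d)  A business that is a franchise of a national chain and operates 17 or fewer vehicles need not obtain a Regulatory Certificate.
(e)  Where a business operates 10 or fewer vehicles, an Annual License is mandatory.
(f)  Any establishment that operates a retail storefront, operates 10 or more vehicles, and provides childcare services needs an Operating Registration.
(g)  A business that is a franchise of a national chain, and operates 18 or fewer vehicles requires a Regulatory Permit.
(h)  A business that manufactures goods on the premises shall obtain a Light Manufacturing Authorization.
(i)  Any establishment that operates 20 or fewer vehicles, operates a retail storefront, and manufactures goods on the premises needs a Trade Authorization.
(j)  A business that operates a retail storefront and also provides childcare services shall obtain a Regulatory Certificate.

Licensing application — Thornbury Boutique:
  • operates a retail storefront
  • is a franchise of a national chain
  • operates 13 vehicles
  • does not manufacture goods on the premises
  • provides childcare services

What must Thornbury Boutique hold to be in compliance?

Operating Registration, Regulatory Permit

(a) provides childcare services; does not manufacture goods on the premises; operates a retail storefront → Childcare Authorization not required.
(b) is a franchise of a national chain (not: is a worker-owned cooperative); provides childcare services → Commercial License not required.
(c) does not manufacture goods on the premises → Commercial Authorization not required.
(d) is a franchise of a national chain; vehicles 13 ≤ 17 → exempt from Regulatory Certificate.
(e) vehicles 13 > 10 → Annual License not required.
(f) operates a retail storefront; vehicles 13 ≥ 10; provides childcare services → Operating Registration required.
(g) is a franchise of a national chain; vehicles 13 ≤ 18 → Regulatory Permit required.
(h) does not manufacture goods on the premises → Light Manufacturing Authorization not required.
(i) vehicles 13 ≤ 20; operates a retail storefront; does not manufacture goods on the premises → Trade Authorization not required.
(j) operates a retail storefront; provides childcare services → Regulatory Certificate required.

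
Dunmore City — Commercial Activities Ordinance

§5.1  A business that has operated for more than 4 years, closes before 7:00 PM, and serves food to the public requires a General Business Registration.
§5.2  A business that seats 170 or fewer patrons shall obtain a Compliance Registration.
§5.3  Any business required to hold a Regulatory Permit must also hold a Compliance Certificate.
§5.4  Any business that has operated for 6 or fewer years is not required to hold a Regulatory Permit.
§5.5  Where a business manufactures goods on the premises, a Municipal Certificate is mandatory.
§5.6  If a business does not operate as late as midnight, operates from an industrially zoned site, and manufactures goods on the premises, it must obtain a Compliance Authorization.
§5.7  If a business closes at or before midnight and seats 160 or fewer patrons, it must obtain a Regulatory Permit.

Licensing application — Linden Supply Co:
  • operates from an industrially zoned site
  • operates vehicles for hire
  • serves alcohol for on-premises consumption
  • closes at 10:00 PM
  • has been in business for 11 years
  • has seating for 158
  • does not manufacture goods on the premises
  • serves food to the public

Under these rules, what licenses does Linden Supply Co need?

§5.1 years in business 11 > 4; closes 10:00 PM, after 7:00 PM; serves food to the public → General Business Registration not required.
§5.2 seating 158 ≤ 170 → Compliance Registration required.
§5.3 Regulatory Permit is required → Compliance Certificate also required.
§5.4 years in business 11 > 6 → Regulatory Permit exemption does not apply.
§5.5 does not manufacture goods on the premises → Municipal Certificate not required.
§5.6 closes 10:00 PM, at/before midnight; operates from an industrially zoned site; does not manufacture goods on the premises → Compliance Authorization not required.
§5.7 closes 10:00 PM, at/before midnight; seating 158 ≤ 160 → Regulatory Permit required.

Compliance Certificate, Compliance Registration, Regulatory Permit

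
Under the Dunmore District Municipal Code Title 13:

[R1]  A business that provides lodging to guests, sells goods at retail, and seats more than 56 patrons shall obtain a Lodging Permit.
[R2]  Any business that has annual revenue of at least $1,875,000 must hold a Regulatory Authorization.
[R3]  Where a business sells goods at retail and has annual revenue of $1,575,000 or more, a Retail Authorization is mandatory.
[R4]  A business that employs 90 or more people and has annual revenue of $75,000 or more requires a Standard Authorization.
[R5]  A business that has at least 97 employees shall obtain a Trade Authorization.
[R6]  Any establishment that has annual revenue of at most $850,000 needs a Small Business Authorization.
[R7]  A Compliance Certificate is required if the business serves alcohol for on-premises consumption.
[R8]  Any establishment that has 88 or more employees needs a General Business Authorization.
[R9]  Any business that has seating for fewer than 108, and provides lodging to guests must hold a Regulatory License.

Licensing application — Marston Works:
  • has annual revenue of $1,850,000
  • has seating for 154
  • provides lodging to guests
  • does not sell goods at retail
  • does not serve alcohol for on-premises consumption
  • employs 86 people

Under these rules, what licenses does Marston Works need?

None

[R1] provides lodging to guests; does not sell goods at retail; seating 154 > 56 → Lodging Permit not required.
[R2] revenue $1,850,000 < $1,875,000 → Regulatory Authorization not required.
[R3] does not sell goods at retail; revenue $1,850,000 ≥ $1,575,000 → Retail Authorization not required.
[R4] employees 86 < 90; revenue $1,850,000 ≥ $75,000 → Standard Authorization not required.
[R5] employees 86 < 97 → Trade Authorization not required.
[R6] revenue $1,850,000 > $850,000 → Small Business Authorization not required.
[R7] does not serve alcohol for on-premises consumption → Compliance Certificate not required.
[R8] employees 86 < 88 → General Business Authorization not required.
[R9] seating 154 ≥ 108; provides lodging to guests → Regulatory License not required.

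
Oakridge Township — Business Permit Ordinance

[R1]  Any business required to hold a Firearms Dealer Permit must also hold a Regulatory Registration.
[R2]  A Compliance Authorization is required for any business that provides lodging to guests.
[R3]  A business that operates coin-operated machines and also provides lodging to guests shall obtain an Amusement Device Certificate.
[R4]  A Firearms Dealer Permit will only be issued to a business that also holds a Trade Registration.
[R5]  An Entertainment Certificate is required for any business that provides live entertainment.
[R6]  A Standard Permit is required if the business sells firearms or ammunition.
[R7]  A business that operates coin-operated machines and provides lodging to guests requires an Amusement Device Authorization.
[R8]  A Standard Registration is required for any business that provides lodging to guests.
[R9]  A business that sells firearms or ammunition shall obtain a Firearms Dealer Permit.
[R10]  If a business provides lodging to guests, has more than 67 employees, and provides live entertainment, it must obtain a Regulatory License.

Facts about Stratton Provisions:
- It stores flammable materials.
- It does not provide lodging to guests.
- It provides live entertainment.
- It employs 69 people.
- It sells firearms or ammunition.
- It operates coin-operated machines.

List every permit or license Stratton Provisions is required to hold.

Entertainment Certificate, Firearms Dealer Permit, Regulatory Registration, Standard Permit, Trade Registration

[R1] Firearms Dealer Permit is required → Regulatory Registration also required.
[R2] does not provide lodging to guests → Compliance Authorization not required.
[R3] operates coin-operated machines; does not provide lodging to guests → Amusement Device Certificate not required.
[R4] Firearms Dealer Permit is required → Trade Registration also required.
[R5] provides live entertainment → Entertainment Certificate required.
[R6] sells firearms or ammunition → Standard Permit required.
[R7] operates coin-operated machines; does not provide lodging to guests → Amusement Device Authorization not required.
[R8] does not provide lodging to guests → Standard Registration not required.
[R9] sells firearms or ammunition → Firearms Dealer Permit required.
[R10] does not provide lodging to guests; employees 69 > 67; provides live entertainment → Regulatory License not required.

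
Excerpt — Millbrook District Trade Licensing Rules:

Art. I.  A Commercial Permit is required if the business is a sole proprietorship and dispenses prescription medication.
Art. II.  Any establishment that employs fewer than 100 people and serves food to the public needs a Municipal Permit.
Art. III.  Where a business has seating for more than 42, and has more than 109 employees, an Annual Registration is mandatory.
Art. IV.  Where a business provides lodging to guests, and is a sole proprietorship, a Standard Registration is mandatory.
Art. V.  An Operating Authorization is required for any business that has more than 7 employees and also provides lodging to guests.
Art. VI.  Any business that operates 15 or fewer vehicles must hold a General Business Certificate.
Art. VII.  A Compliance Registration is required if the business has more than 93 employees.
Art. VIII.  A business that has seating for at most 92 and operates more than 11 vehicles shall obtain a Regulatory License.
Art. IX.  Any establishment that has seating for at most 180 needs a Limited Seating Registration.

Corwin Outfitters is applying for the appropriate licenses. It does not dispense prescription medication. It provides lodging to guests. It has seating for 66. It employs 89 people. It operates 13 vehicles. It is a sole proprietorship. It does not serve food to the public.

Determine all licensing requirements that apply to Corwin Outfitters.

Art. I. is a sole proprietorship; does not dispense prescription medication → Commercial Permit not required.
Art. II. employees 89 < 100; does not serve food to the public → Municipal Permit not required.
Art. III. seating 66 > 42; employees 89 ≤ 109 → Annual Registration not required.
Art. IV. provides lodging to guests; is a sole proprietorship → Standard Registration required.
Art. V. employees 89 > 7; provides lodging to guests → Operating Authorization required.
Art. VI. vehicles 13 ≤ 15 → General Business Certificate required.
Art. VII. employees 89 ≤ 93 → Compliance Registration not required.
Art. VIII. seating 66 ≤ 92; vehicles 13 > 11 → Regulatory License required.
Art. IX. seating 66 ≤ 180 → Limited Seating Registration required.

General Business Certificate, Limited Seating Registration, Operating Authorization, Regulatory License, Standard Registration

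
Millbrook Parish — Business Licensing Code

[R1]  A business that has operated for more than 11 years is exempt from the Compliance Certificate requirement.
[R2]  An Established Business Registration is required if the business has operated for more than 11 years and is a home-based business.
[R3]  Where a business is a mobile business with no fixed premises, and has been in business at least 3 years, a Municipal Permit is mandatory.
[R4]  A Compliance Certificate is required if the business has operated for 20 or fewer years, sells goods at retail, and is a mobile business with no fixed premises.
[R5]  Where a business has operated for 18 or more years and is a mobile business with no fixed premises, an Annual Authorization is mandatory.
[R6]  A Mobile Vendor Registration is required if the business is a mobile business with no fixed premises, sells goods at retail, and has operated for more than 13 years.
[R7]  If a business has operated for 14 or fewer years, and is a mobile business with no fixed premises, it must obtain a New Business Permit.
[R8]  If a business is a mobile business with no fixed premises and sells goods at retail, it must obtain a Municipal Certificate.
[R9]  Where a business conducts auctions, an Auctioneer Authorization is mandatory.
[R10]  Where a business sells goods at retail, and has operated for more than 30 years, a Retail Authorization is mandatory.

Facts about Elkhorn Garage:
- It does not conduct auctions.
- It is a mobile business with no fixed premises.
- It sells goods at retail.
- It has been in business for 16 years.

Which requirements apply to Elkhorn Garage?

[R1] years in business 16 > 11 → exempt from Compliance Certificate.
[R2] years in business 16 > 11; is a mobile business with no fixed premises (not: is a home-based business) → Established Business Registration not required.
[R3] is a mobile business with no fixed premises; years in business 16 ≥ 3 → Municipal Permit required.
[R4] years in business 16 ≤ 20; sells goods at retail; is a mobile business with no fixed premises → Compliance Certificate required.
[R5] years in business 16 < 18; is a mobile business with no fixed premises → Annual Authorization not required.
[R6] is a mobile business with no fixed premises; sells goods at retail; years in business 16 > 13 → Mobile Vendor Registration required.
[R7] years in business 16 > 14; is a mobile business with no fixed premises → New Business Permit not required.
[R8] is a mobile business with no fixed premises; sells goods at retail → Municipal Certificate required.
[R9] does not conduct auctions → Auctioneer Authorization not required.
[R10] sells goods at retail; years in business 16 ≤ 30 → Retail Authorization not required.

Mobile Vendor Registration, Municipal Certificate, Municipal Permit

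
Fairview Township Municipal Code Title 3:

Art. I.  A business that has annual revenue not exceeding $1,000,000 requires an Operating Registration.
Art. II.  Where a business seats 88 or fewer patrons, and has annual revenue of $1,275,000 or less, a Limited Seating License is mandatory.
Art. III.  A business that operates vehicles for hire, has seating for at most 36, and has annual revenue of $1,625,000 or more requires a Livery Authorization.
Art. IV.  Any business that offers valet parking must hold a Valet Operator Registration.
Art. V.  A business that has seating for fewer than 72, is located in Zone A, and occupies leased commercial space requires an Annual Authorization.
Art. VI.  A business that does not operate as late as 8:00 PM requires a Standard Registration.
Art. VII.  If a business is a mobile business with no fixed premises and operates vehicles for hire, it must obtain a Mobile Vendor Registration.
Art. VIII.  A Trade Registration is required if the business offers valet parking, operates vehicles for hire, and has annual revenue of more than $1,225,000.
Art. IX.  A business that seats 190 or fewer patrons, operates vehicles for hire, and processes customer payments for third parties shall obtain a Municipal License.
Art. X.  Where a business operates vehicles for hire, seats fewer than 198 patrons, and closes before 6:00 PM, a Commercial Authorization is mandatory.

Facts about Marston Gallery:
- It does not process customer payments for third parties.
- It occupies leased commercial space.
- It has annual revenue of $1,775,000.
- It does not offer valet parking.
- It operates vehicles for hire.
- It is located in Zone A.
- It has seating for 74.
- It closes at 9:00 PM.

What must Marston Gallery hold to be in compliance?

None

Art. I. revenue $1,775,000 > $1,000,000 → Operating Registration not required.
Art. II. seating 74 ≤ 88; revenue $1,775,000 > $1,275,000 → Limited Seating License not required.
Art. III. operates vehicles for hire; seating 74 > 36; revenue $1,775,000 ≥ $1,625,000 → Livery Authorization not required.
Art. IV. does not offer valet parking → Valet Operator Registration not required.
Art. V. seating 74 ≥ 72; is located in Zone A; occupies leased commercial space → Annual Authorization not required.
Art. VI. closes 9:00 PM, after 8:00 PM → Standard Registration not required.
Art. VII. occupies leased commercial space (not: is a mobile business with no fixed premises); operates vehicles for hire → Mobile Vendor Registration not required.
Art. VIII. does not offer valet parking; operates vehicles for hire; revenue $1,775,000 > $1,225,000 → Trade Registration not required.
Art. IX. seating 74 ≤ 190; operates vehicles for hire; does not process customer payments for third parties → Municipal License not required.
Art. X. operates vehicles for hire; seating 74 < 198; closes 9:00 PM, after 6:00 PM → Commercial Authorization not required.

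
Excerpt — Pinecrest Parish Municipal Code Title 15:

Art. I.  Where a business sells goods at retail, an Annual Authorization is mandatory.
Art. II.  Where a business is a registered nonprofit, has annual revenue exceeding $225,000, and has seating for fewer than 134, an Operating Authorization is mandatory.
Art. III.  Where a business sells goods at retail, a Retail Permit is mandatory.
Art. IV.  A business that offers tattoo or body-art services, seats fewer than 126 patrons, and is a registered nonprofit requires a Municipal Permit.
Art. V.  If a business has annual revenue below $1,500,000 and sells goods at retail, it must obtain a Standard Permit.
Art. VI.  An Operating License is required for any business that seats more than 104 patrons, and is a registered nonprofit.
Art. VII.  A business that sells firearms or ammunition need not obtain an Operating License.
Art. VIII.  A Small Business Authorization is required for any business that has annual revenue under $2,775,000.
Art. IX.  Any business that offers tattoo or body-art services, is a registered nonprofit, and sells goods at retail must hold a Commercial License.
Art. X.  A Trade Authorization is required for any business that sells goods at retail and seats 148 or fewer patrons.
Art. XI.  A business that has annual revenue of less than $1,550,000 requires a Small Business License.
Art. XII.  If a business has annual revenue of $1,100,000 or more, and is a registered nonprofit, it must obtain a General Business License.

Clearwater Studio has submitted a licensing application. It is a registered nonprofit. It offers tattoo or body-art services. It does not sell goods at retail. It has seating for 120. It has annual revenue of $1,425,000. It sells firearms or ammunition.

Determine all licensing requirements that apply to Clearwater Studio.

Art. I. does not sell goods at retail → Annual Authorization not required.
Art. II. is a registered nonprofit; revenue $1,425,000 > $225,000; seating 120 < 134 → Operating Authorization required.
Art. III. does not sell goods at retail → Retail Permit not required.
Art. IV. offers tattoo or body-art services; seating 120 < 126; is a registered nonprofit → Municipal Permit required.
Art. V. revenue $1,425,000 < $1,500,000; does not sell goods at retail → Standard Permit not required.
Art. VI. seating 120 > 104; is a registered nonprofit → Operating License required.
Art. VII. sells firearms or ammunition → exempt from Operating License.
Art. VIII. revenue $1,425,000 < $2,775,000 → Small Business Authorization required.
Art. IX. offers tattoo or body-art services; is a registered nonprofit; does not sell goods at retail → Commercial License not required.
Art. X. does not sell goods at retail; seating 120 ≤ 148 → Trade Authorization not required.
Art. XI. revenue $1,425,000 < $1,550,000 → Small Business License required.
Art. XII. revenue $1,425,000 ≥ $1,100,000; is a registered nonprofit → General Business License required.

General Business License, Municipal Permit, Operating Authorization, Small Business Authorization, Small Business License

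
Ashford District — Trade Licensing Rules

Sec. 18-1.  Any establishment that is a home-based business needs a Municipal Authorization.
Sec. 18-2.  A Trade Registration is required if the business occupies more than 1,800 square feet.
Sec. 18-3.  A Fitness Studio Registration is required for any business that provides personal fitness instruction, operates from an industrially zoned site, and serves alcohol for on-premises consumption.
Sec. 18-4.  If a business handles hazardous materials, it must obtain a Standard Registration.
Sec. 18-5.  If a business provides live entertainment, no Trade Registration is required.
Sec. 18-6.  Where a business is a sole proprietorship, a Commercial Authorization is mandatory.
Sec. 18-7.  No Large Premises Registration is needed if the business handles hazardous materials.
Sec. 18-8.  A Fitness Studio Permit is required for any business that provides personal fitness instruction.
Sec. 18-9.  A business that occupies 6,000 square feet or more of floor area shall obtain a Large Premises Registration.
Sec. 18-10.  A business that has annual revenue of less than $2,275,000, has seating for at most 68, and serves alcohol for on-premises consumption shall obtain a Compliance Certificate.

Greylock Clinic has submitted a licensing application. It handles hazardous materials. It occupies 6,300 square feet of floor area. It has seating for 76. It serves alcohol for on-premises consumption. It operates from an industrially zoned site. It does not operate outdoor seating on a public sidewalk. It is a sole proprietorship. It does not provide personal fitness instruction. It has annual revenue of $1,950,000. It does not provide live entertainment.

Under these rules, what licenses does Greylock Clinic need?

Commercial Authorization, Standard Registration, Trade Registration

Sec. 18-1. operates from an industrially zoned site (not: is a home-based business) → Municipal Authorization not required.
Sec. 18-2. floor area 6,300 square feet > 1,800 square feet → Trade Registration required.
Sec. 18-3. does not provide personal fitness instruction; operates from an industrially zoned site; serves alcohol for on-premises consumption → Fitness Studio Registration not required.
Sec. 18-4. handles hazardous materials → Standard Registration required.
Sec. 18-5. does not provide live entertainment → Trade Registration exemption does not apply.
Sec. 18-6. is a sole proprietorship → Commercial Authorization required.
Sec. 18-7. handles hazardous materials → exempt from Large Premises Registration.
Sec. 18-8. does not provide personal fitness instruction → Fitness Studio Permit not required.
Sec. 18-9. floor area 6,300 square feet ≥ 6,000 square feet → Large Premises Registration required.
Sec. 18-10. revenue $1,950,000 < $2,275,000; seating 76 > 68; serves alcohol for on-premises consumption → Compliance Certificate not required.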